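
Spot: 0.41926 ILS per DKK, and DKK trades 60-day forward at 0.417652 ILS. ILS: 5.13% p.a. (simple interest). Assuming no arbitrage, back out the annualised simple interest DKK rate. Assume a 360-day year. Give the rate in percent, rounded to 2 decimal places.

7.46%

T = 60/360 years.
By CIP, F/S equals the ILS-to-DKK growth ratio: 0.417652/0.41926 = 0.9961647.
The ILS side grows by 1 + 0.0513×60/360 = 1.008550.
That pins the DKK growth at 1.012433.
(1.012433 − 1)/T = 0.074598, i.e. 7.46%.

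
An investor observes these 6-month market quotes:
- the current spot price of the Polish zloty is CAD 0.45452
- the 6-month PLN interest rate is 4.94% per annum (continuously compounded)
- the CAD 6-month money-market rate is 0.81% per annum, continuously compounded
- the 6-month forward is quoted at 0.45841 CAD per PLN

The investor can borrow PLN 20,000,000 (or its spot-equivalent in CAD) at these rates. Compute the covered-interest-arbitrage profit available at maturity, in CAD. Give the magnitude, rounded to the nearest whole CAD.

CAD 270,184

T = 6/12 years.
Route A — deposit PLN, sell forward: 20,000,000 × 1.025007572 × 0.45841 = CAD 9,397,474.42.
Route B — convert at spot, deposit CAD: 20,000,000 × 0.45452 × 1.004058212 = CAD 9,127,290.77.
The quoted forward overvalues PLN, so borrow CAD, buy PLN at spot, deposit the PLN at 4.94%, and sell the proceeds forward at 0.45841.
Profit = 9,397,474.42 − 9,127,290.77 = CAD 270,184.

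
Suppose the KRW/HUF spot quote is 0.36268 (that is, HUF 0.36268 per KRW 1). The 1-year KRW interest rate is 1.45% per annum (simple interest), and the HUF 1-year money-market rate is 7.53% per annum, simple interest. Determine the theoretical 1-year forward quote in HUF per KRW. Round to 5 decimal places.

0.38442

T = 1 year.
HUF accumulates by 1 + 0.0753×1 = 1.075300.
Growth of 1 KRW over T: 1 + 0.0145×1 = 1.014500.
CIP: F = S · (grow HUF)/(grow KRW) = 0.36268 × 1.075300/1.014500 = 0.3844158 HUF per KRW.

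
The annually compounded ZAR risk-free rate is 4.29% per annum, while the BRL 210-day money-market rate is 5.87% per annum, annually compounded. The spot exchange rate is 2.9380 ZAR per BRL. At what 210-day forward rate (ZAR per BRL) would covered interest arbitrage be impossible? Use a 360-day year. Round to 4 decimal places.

2.9123

T = 210/360 years.
Growth of 1 ZAR over T: (1 + 0.0429)^(210/360) = 1.0248058.
BRL growth factor: (1 + 0.0587)^(210/360) = 1.0338341.
So F = 2.938 × 1.0248058 / 1.0338341 = 2.912343 (ZAR/BRL).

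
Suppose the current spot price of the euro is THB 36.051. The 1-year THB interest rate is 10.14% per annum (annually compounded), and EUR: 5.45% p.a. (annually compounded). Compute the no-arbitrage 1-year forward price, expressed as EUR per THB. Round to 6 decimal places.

0.026557

T = 1 year.
Growth of 1 THB over T: (1 + 0.1014)^1 = 1.101400.
EUR growth factor: (1 + 0.0545)^1 = 1.054500.
CIP: F = S · (grow THB)/(grow EUR) = 36.051 × 1.101400/1.054500 = 37.65441 THB per EUR.
Invert for EUR per THB: 1 / 37.65441 = 0.026557.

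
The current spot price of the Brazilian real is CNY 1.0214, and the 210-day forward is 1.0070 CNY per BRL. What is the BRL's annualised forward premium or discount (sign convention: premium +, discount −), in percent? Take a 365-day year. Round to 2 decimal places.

-2.45%

T = 210/365 years.
(F − S)/S = (1.0070 − 1.0214)/1.0214 = -0.0140983.
×(1/T) gives -2.45% p.a.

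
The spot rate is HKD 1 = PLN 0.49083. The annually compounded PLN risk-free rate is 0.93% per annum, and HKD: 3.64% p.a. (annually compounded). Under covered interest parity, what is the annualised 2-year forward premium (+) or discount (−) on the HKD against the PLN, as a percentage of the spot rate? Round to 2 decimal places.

T = 2 years.
F = S · g_PLN/g_HKD = 0.49083 × 1.0186865/1.074125 = 0.46549693.
(F − S)/S ÷ T = (0.46549693 − 0.49083)/0.49083/2 = -0.025806 → -2.58%.

-2.58%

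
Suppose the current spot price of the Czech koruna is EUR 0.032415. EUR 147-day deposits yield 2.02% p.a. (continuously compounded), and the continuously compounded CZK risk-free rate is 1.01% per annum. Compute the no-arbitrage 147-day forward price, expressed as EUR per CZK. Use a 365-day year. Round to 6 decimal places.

T = 147/365 years.
EUR accumulates by e^(0.0202×147/365) = 1.0081685.
CZK accumulates by e^(0.0101×147/365) = 1.004076.
CIP: F = S · (grow EUR)/(grow CZK) = 0.032415 × 1.0081685/1.004076 = 0.03254712 EUR per CZK.

0.032547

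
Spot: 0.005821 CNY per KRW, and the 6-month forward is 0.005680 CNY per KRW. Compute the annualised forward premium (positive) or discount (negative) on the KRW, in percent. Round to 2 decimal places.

-4.84%

T = 6/12 years.
Period premium: (0.005680 − 0.005821)/0.005821 = -0.0242226.
Annualise by dividing by T: -0.0242226 / (6/12) = -0.048445 → -4.84%.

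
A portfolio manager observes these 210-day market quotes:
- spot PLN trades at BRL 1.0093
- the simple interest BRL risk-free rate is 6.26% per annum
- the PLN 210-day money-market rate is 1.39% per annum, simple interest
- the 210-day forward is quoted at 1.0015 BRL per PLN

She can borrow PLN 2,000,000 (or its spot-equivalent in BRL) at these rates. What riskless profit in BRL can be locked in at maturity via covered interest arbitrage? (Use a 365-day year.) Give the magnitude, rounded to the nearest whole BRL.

BRL 72,284

T = 210/365 years.
Route A — deposit PLN, sell forward: 2,000,000 × 1.00799726 × 1.0015 = BRL 2,019,018.51.
Route B — convert at spot, deposit BRL: 2,000,000 × 1.0093 × 1.036016438 = BRL 2,091,302.78.
The quoted forward undervalues PLN, so borrow PLN, convert to BRL at spot, deposit the BRL at 6.26%, and buy PLN forward at 1.0015 to cover the loan.
Arbitrage profit = |2,019,018.51 − 2,091,302.78| = BRL 72,284.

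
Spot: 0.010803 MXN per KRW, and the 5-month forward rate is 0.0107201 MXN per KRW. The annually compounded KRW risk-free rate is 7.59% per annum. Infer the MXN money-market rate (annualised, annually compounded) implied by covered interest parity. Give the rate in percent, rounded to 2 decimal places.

T = 5/12 years.
By CIP, F/S equals the MXN-to-KRW growth ratio: 0.0107201/0.010803 = 0.9923262.
The KRW side grows by (1 + 0.0759)^(5/12) = 1.0309516.
So the MXN growth factor = 1.0230403.
Annualise: 1.0230403^(12/5) − 1 = 0.056191 = 5.62%.

5.62%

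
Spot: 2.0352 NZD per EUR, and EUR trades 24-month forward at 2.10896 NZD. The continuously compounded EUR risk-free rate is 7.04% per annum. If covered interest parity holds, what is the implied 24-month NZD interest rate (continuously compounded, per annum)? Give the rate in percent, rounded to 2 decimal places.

T = 2 years.
By CIP, F/S equals the NZD-to-EUR growth ratio: 2.10896/2.0352 = 1.0362421.
The EUR side grows by e^(0.0704×2) = 1.1511944.
That pins the NZD growth at 1.1929161.
Take logs: ln 1.1929161 / 2 = 0.088200, so 8.82%.

8.82%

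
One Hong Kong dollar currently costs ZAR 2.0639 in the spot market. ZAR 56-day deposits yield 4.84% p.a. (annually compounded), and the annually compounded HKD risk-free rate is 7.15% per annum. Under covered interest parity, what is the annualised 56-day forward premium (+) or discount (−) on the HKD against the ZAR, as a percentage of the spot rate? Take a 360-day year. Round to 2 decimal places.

T = 56/360 years.
No-arbitrage forward: 2.0639 × 1.0073795 / 1.0108005 = 2.0569148 ZAR/HKD.
(F − S)/S ÷ T = (2.0569148 − 2.0639)/2.0639/(56/360) = -0.021757 → -2.18%.

-2.18%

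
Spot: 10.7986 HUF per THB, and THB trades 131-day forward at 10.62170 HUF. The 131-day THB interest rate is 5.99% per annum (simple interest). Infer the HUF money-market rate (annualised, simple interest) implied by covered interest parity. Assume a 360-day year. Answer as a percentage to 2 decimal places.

T = 131/360 years.
CIP gives F = S · g_HUF/g_THB, so g_HUF/g_THB = 10.6217/10.7986 = 0.9836182.
The THB side grows by 1 + 0.0599×131/360 = 1.0217969.
That pins the HUF growth at 1.005058.
r = (1.005058 − 1)/(131/360) = 0.013900 → 1.39%.

1.39%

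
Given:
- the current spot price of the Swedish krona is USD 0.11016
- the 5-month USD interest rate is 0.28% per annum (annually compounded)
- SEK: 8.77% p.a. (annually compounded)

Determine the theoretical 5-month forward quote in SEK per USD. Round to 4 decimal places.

9.3904

T = 5/12 years.
USD growth factor: (1 + 0.0028)^(5/12) = 1.0011657.
Growth of 1 SEK over T: (1 + 0.0877)^(5/12) = 1.0356479.
So F = 0.11016 × 1.0011657 / 1.0356479 = 0.1064922 (USD/SEK).
Invert for SEK per USD: 1 / 0.1064922 = 9.3904.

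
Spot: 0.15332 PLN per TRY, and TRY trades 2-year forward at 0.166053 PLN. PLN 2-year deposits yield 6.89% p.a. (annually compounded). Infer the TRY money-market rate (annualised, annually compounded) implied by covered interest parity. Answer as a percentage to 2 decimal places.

2.71%

T = 2 years.
F/S = 0.166053/0.15332 = 1.0830485 = (growth of PLN) / (growth of TRY).
The PLN side grows by (1 + 0.0689)^2 = 1.1425472.
Hence g_TRY = 1.0549363.
Annualise: 1.0549363^(1/2) − 1 = 0.027101 = 2.71%.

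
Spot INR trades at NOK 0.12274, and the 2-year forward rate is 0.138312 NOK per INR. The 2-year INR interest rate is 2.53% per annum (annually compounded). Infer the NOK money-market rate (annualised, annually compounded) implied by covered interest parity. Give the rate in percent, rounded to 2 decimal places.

T = 2 years.
By CIP, F/S equals the NOK-to-INR growth ratio: 0.138312/0.12274 = 1.1268698.
The INR side grows by (1 + 0.0253)^2 = 1.0512401.
That pins the NOK growth at 1.1846107.
Annualise: 1.1846107^(1/2) − 1 = 0.088398 = 8.84%.

8.84%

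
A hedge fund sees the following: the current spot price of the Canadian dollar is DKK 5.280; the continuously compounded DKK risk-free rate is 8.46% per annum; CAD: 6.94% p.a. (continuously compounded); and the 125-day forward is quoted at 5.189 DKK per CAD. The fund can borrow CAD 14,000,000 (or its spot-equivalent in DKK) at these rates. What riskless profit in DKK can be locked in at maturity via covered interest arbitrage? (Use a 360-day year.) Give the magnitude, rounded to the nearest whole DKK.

T = 125/360 years.
Keep in CAD, deliver into the forward: 14,000,000·1.0243899065·5.189 = DKK 74,417,829.15.
Swap to DKK now, deposit: 14,000,000·5.280·1.0298107011 = DKK 76,123,607.03.
The quoted forward undervalues CAD, so borrow CAD, convert to DKK at spot, deposit the DKK at 8.46%, and buy CAD forward at 5.189 to cover the loan.
The gap between the two covered legs is DKK 1,705,778.

DKK 1,705,778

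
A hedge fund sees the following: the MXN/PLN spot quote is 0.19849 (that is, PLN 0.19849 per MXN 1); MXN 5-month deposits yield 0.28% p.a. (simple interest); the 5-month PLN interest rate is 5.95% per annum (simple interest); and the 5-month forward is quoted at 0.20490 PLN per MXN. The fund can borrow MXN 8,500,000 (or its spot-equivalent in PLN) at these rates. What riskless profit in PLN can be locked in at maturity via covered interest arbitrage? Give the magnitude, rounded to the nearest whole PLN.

PLN 14,689

T = 5/12 years.
Invest the MXN and cover forward: 8,500,000 × 1.001166667 × 0.20490 = PLN 1,743,681.93.
Convert at spot and invest in PLN: 8,500,000 × 0.19849 × 1.024791667 = PLN 1,728,992.63.
The quoted forward overvalues MXN, so borrow PLN, buy MXN at spot, deposit the MXN at 0.28%, and sell the proceeds forward at 0.20490.
Arbitrage profit = |1,743,681.93 − 1,728,992.63| = PLN 14,689.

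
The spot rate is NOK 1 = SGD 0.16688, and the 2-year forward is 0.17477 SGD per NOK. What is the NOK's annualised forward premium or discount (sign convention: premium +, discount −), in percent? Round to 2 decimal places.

+2.36%

T = 2 years.
Period premium: (0.17477 − 0.16688)/0.16688 = 0.0472795.
×(1/T) gives 2.36% p.a.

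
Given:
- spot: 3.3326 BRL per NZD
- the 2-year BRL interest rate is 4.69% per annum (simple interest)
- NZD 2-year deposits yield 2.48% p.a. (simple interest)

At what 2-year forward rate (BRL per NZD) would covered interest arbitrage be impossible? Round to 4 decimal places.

T = 2 years.
Growth of 1 BRL over T: 1 + 0.0469×2 = 1.093800.
NZD accumulates by 1 + 0.0248×2 = 1.049600.
So F = 3.3326 × 1.093800 / 1.049600 = 3.472940 (BRL/NZD).

3.4729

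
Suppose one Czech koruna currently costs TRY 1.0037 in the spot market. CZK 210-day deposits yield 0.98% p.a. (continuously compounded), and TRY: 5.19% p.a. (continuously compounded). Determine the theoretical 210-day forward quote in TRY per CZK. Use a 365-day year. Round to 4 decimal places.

1.0283

T = 210/365 years.
TRY growth factor: e^(0.0519×210/365) = 1.0303106.
CZK growth factor: e^(0.0098×210/365) = 1.0056543.
Forward (TRY per CZK) = 1.0037 × 1.0303106 / 1.0056543 = 1.028308.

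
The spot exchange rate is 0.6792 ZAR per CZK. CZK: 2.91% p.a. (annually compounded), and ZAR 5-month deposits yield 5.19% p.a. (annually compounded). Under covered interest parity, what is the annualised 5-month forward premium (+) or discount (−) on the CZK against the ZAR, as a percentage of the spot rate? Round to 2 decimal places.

T = 5/12 years.
CIP forward (ZAR per CZK) = 0.6792 × 1.0213063/1.0120236 = 0.6854299.
Annualised premium = (F − S)/S × (1/T) = (0.6854299 − 0.6792)/0.6792 ÷ (5/12) = 2.20%.

+2.20%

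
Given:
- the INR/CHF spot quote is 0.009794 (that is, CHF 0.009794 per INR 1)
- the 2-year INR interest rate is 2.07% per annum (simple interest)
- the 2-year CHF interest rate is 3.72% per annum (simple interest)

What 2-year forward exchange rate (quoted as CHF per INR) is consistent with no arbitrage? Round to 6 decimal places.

0.010104

T = 2 years.
Growth of 1 CHF over T: 1 + 0.0372×2 = 1.074400.
INR growth factor: 1 + 0.0207×2 = 1.041400.
Forward (CHF per INR) = 0.009794 × 1.074400 / 1.041400 = 0.01010435.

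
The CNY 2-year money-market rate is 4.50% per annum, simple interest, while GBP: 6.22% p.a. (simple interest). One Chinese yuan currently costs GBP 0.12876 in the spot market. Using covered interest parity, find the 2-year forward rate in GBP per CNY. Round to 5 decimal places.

0.13282

T = 2 years.
Growth of 1 GBP over T: 1 + 0.0622×2 = 1.124400.
CNY growth factor: 1 + 0.0450×2 = 1.090000.
CIP: F = S · (grow GBP)/(grow CNY) = 0.12876 × 1.124400/1.090000 = 0.1328236 GBP per CNY.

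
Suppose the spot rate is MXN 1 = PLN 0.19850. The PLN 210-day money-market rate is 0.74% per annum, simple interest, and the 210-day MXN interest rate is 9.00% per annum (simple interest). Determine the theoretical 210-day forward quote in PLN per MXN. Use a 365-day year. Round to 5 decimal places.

T = 210/365 years.
PLN growth factor: 1 + 0.0074×210/365 = 1.0042575.
MXN accumulates by 1 + 0.0900×210/365 = 1.0517808.
So F = 0.1985 × 1.0042575 / 1.0517808 = 0.1895310 (PLN/MXN).

0.18953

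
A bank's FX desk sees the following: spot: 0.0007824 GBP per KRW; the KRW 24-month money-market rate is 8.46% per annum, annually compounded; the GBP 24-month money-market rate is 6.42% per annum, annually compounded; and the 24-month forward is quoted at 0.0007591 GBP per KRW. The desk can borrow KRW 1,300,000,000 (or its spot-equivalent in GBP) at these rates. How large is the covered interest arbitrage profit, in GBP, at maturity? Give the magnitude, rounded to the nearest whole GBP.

GBP 8,954

T = 2 years.
Invest the KRW and cover forward: 1,300,000,000 × 1.17635716 × 0.0007591 = GBP 1,160,864.54.
Convert at spot and invest in GBP: 1,300,000,000 × 0.0007824 × 1.13252164 = GBP 1,151,910.41.
The quoted forward overvalues KRW, so borrow GBP, buy KRW at spot, deposit the KRW at 8.46%, and sell the proceeds forward at 0.0007591.
The gap between the two covered legs is GBP 8,954.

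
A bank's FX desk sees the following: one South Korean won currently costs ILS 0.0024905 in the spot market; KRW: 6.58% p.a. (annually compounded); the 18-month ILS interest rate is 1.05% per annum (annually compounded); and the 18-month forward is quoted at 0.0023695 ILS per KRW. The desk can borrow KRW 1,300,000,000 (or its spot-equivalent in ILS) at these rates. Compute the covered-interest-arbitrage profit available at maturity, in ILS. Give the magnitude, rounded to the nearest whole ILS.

ILS 100,552

T = 18/12 years.
Invest the KRW and cover forward: 1,300,000,000 × 1.100306235 × 0.0023695 = ILS 3,389,328.31.
Convert at spot and invest in ILS: 1,300,000,000 × 0.0024905 × 1.015791272 = ILS 3,288,776.61.
The quoted forward overvalues KRW, so borrow ILS, buy KRW at spot, deposit the KRW at 6.58%, and sell the proceeds forward at 0.0023695.
The gap between the two covered legs is ILS 100,552.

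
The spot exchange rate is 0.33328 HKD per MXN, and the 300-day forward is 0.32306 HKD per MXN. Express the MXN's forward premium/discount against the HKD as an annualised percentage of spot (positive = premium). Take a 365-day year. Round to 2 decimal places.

-3.73%

T = 300/365 years.
(F − S)/S = (0.32306 − 0.33328)/0.33328 = -0.0306649.
×(1/T) gives -3.73% p.a.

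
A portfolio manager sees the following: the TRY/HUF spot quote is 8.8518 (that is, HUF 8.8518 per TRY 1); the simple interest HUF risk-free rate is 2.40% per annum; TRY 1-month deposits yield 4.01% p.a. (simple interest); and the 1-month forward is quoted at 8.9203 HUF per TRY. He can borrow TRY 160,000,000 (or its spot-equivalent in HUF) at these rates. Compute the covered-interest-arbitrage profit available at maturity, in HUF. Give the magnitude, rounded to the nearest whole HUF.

HUF 12,896,811

T = 1/12 years.
Route A — deposit TRY, sell forward: 160,000,000 × 1.003341666667 × 8.9203 = HUF 1,432,017,387.07.
Route B — convert at spot, deposit HUF: 160,000,000 × 8.8518 × 1.002000 = HUF 1,419,120,576.00.
The quoted forward overvalues TRY, so borrow HUF, buy TRY at spot, deposit the TRY at 4.01%, and sell the proceeds forward at 8.9203.
Arbitrage profit = |1,432,017,387.07 − 1,419,120,576.00| = HUF 12,896,811.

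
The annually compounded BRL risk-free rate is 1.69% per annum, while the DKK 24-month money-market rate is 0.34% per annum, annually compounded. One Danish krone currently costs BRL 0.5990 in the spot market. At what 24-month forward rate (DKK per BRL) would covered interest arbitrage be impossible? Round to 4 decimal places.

1.6254

T = 2 years.
BRL growth factor: (1 + 0.0169)^2 = 1.0340856.
DKK growth factor: (1 + 0.0034)^2 = 1.0068116.
So F = 0.599 × 1.0340856 / 1.0068116 = 0.6152266 (BRL/DKK).
Invert for DKK per BRL: 1 / 0.6152266 = 1.6254.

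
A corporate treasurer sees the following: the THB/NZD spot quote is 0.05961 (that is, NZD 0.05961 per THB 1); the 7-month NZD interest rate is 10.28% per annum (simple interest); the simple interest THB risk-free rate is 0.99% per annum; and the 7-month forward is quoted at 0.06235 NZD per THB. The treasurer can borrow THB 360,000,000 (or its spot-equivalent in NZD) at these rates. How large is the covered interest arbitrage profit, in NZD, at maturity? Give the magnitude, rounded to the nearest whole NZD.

T = 7/12 years.
Route A — deposit THB, sell forward: 360,000,000 × 1.005775 × 0.06235 = NZD 22,575,625.65.
Route B — convert at spot, deposit NZD: 360,000,000 × 0.05961 × 1.0599666667 = NZD 22,746,460.68.
The quoted forward undervalues THB, so borrow THB, convert to NZD at spot, deposit the NZD at 10.28%, and buy THB forward at 0.06235 to cover the loan.
Arbitrage profit = |22,575,625.65 − 22,746,460.68| = NZD 170,835.

NZD 170,835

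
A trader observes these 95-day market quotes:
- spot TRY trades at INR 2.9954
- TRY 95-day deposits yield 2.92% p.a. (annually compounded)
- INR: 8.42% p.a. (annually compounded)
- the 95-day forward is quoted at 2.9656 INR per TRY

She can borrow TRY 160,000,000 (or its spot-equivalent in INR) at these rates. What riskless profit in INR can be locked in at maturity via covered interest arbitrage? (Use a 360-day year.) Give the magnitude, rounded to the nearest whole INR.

INR 11,484,562

T = 95/360 years.
Invest the TRY and cover forward: 160,000,000 × 1.00762411427 × 2.9656 = INR 478,113,611.72.
Convert at spot and invest in INR: 160,000,000 × 2.9954 × 1.02156259191 = INR 489,598,174.05.
The quoted forward undervalues TRY, so borrow TRY, convert to INR at spot, deposit the INR at 8.42%, and buy TRY forward at 2.9656 to cover the loan.
Profit = 489,598,174.05 − 478,113,611.72 = INR 11,484,562.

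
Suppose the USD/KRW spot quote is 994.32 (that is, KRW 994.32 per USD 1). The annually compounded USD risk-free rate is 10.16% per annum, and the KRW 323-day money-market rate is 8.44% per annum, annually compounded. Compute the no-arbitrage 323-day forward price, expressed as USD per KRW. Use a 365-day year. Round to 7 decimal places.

T = 323/365 years.
KRW accumulates by (1 + 0.0844)^(323/365) = 1.0743364.
Growth of 1 USD over T: (1 + 0.1016)^(323/365) = 1.0894023.
CIP: F = S · (grow KRW)/(grow USD) = 994.32 × 1.0743364/1.0894023 = 980.5690 KRW per USD.
Quoted the other way: 1/980.5690 = 0.0010198 USD per KRW.

0.0010198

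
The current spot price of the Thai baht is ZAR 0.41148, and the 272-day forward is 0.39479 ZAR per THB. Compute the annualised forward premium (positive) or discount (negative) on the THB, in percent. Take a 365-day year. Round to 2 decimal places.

T = 272/365 years.
Period premium: (0.39479 − 0.41148)/0.41148 = -0.0405609.
×(1/T) gives -5.44% p.a.

-5.44%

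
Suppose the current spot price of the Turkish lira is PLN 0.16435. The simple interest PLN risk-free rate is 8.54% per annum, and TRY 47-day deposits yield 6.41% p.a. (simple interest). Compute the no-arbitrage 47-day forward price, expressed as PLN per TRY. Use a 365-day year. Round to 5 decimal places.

0.16480

T = 47/365 years.
Growth of 1 PLN over T: 1 + 0.0854×47/365 = 1.0109967.
Growth of 1 TRY over T: 1 + 0.0641×47/365 = 1.008254.
Forward (PLN per TRY) = 0.16435 × 1.0109967 / 1.008254 = 0.1647971.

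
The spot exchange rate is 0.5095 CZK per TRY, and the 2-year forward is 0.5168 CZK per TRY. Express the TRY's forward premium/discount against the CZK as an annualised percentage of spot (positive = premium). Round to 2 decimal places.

T = 2 years.
Period premium: (0.5168 − 0.5095)/0.5095 = 0.0143278.
Per annum: 0.0143278 / 2 = 0.007164 = 0.72%.

+0.72%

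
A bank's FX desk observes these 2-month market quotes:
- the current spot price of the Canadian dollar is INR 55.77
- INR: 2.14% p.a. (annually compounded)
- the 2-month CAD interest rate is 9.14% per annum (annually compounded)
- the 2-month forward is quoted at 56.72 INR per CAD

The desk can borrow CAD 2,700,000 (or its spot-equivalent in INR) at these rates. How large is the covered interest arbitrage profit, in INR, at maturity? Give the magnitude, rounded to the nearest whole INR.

INR 4,281,373

T = 2/12 years.
Keep in CAD, deliver into the forward: 2,700,000·1.01468364012·56.72 = INR 155,392,711.38.
Swap to INR now, deposit: 2,700,000·55.77·1.0035352736 = INR 151,111,337.96.
The quoted forward overvalues CAD, so borrow INR, buy CAD at spot, deposit the CAD at 9.14%, and sell the proceeds forward at 56.72.
Profit = 155,392,711.38 − 151,111,337.96 = INR 4,281,373.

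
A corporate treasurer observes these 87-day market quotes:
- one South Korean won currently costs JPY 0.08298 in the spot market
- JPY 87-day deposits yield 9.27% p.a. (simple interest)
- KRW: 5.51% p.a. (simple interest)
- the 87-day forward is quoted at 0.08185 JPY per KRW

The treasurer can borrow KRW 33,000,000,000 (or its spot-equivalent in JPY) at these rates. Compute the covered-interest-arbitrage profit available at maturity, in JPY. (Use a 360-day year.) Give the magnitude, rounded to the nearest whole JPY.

JPY 62,668,930

T = 87/360 years.
Keep in KRW, deliver into the forward: 33,000,000,000·1.013315833333·0.08185 = JPY 2,737,016,731.62.
Swap to JPY now, deposit: 33,000,000,000·0.08298·1.0224025 = JPY 2,799,685,661.85.
The quoted forward undervalues KRW, so borrow KRW, convert to JPY at spot, deposit the JPY at 9.27%, and buy KRW forward at 0.08185 to cover the loan.
Arbitrage profit = |2,737,016,731.62 − 2,799,685,661.85| = JPY 62,668,930.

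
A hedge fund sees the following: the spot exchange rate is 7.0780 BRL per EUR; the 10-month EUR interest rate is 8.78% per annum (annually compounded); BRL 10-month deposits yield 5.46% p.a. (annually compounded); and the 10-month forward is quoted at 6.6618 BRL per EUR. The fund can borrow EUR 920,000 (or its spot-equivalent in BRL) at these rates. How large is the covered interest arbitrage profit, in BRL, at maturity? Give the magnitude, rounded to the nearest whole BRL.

BRL 232,615

T = 10/12 years.
Invest the EUR and cover forward: 920,000 × 1.072648786 × 6.6618 = BRL 6,574,109.95.
Convert at spot and invest in BRL: 920,000 × 7.0780 × 1.045297245 = BRL 6,806,724.79.
The quoted forward undervalues EUR, so borrow EUR, convert to BRL at spot, deposit the BRL at 5.46%, and buy EUR forward at 6.6618 to cover the loan.
Profit = 6,806,724.79 − 6,574,109.95 = BRL 232,615.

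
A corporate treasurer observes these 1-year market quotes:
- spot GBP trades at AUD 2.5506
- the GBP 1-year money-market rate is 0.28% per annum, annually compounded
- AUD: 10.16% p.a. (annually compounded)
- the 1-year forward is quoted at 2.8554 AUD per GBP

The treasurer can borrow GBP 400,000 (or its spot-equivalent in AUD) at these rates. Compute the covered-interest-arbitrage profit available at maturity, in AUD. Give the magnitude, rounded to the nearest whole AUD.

AUD 21,462

T = 1 year.
Invest the GBP and cover forward: 400,000 × 1.002800 × 2.8554 = AUD 1,145,358.05.
Convert at spot and invest in AUD: 400,000 × 2.5506 × 1.101600 = AUD 1,123,896.38.
The quoted forward overvalues GBP, so borrow AUD, buy GBP at spot, deposit the GBP at 0.28%, and sell the proceeds forward at 2.8554.
The gap between the two covered legs is AUD 21,462.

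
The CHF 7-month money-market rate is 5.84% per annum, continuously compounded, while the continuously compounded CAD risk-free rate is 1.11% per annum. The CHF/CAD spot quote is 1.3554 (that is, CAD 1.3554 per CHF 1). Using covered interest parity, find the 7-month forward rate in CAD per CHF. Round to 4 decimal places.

1.3185

T = 7/12 years.
CAD accumulates by e^(0.0111×7/12) = 1.006496.
CHF accumulates by e^(0.0584×7/12) = 1.0346536.
CIP: F = S · (grow CAD)/(grow CHF) = 1.3554 × 1.006496/1.0346536 = 1.318513 CAD per CHF.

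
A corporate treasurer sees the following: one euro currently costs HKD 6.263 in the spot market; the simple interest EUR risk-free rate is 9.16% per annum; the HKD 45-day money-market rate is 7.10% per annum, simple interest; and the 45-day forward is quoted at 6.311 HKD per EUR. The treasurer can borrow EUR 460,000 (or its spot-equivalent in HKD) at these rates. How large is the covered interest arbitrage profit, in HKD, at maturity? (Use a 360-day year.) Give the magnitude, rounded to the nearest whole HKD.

T = 45/360 years.
Route A — deposit EUR, sell forward: 460,000 × 1.011450 × 6.311 = HKD 2,936,300.04.
Route B — convert at spot, deposit HKD: 460,000 × 6.263 × 1.008875 = HKD 2,906,548.70.
The quoted forward overvalues EUR, so borrow HKD, buy EUR at spot, deposit the EUR at 9.16%, and sell the proceeds forward at 6.311.
Arbitrage profit = |2,936,300.04 − 2,906,548.70| = HKD 29,751.

HKD 29,751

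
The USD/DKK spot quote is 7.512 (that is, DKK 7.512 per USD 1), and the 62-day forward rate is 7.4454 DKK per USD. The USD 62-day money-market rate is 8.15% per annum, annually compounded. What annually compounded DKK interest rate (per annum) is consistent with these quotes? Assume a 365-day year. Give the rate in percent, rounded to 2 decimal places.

T = 62/365 years.
F/S = 7.4454/7.512 = 0.9911342 = (growth of DKK) / (growth of USD).
USD growth factor: (1 + 0.0815)^(62/365) = 1.0133975.
So the DKK growth factor = 1.0044129.
Annualise: 1.0044129^(365/62) − 1 = 0.026261 = 2.63%.

2.63%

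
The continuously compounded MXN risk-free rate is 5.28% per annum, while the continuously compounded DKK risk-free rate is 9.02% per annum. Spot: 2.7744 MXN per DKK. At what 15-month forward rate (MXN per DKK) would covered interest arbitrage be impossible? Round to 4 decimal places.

2.6477

T = 15/12 years.
MXN accumulates by e^(0.0528×15/12) = 1.0682267.
Growth of 1 DKK over T: e^(0.0902×15/12) = 1.1193521.
So F = 2.7744 × 1.0682267 / 1.1193521 = 2.647682 (MXN/DKK).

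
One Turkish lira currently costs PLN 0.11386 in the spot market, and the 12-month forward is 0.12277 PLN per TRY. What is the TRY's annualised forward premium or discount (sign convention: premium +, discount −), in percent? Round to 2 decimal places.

T = 1 year.
(F − S)/S = (0.12277 − 0.11386)/0.11386 = 0.0782540.
Per annum: 0.0782540 / 1 = 0.078254 = 7.83%.

+7.83%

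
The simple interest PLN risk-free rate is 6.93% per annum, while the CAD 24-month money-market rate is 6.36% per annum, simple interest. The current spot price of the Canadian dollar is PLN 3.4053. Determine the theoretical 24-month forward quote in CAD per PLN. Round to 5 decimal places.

T = 2 years.
Growth of 1 PLN over T: 1 + 0.0693×2 = 1.138600.
CAD growth factor: 1 + 0.0636×2 = 1.127200.
CIP: F = S · (grow PLN)/(grow CAD) = 3.4053 × 1.138600/1.127200 = 3.439740 PLN per CAD.
Quoted the other way: 1/3.439740 = 0.29072 CAD per PLN.

0.29072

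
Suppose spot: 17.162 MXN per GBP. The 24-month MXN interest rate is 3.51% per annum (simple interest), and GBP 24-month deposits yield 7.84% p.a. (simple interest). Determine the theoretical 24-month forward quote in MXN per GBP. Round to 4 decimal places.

T = 2 years.
MXN accumulates by 1 + 0.0351×2 = 1.070200.
GBP accumulates by 1 + 0.0784×2 = 1.156800.
So F = 17.162 × 1.070200 / 1.156800 = 15.877224 (MXN/GBP).

15.8772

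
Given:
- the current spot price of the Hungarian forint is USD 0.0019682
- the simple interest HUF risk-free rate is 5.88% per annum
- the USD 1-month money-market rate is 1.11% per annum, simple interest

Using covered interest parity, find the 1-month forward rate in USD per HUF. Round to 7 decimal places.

0.0019604

T = 1/12 years.
USD accumulates by 1 + 0.0111×1/12 = 1.000925.
Growth of 1 HUF over T: 1 + 0.0588×1/12 = 1.004900.
So F = 0.0019682 × 1.000925 / 1.004900 = 0.001960415 (USD/HUF).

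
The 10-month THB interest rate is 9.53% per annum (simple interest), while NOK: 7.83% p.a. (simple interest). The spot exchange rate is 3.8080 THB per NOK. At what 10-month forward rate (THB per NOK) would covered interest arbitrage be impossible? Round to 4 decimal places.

3.8586

T = 10/12 years.
Growth of 1 THB over T: 1 + 0.0953×10/12 = 1.0794167.
Growth of 1 NOK over T: 1 + 0.0783×10/12 = 1.065250.
CIP: F = S · (grow THB)/(grow NOK) = 3.808 × 1.0794167/1.065250 = 3.858642 THB per NOK.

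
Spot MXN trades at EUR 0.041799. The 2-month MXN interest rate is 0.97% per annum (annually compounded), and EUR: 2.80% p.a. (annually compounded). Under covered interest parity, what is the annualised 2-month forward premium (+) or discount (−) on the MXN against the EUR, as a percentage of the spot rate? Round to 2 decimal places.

T = 2/12 years.
No-arbitrage forward: 0.041799 × 1.0046131 / 1.0016102 = 0.041924316 EUR/MXN.
Annualised premium = (F − S)/S × (1/T) = (0.041924316 − 0.041799)/0.041799 ÷ (2/12) = 1.80%.

+1.80%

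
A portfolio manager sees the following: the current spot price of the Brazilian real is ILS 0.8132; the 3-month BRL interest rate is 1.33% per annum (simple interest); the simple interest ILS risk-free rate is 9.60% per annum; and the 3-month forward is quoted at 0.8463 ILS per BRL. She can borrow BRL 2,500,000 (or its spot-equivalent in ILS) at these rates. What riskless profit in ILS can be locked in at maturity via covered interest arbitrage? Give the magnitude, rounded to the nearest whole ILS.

ILS 40,993

T = 3/12 years.
Route A — deposit BRL, sell forward: 2,500,000 × 1.003325 × 0.8463 = ILS 2,122,784.87.
Route B — convert at spot, deposit ILS: 2,500,000 × 0.8132 × 1.024000 = ILS 2,081,792.00.
The quoted forward overvalues BRL, so borrow ILS, buy BRL at spot, deposit the BRL at 1.33%, and sell the proceeds forward at 0.8463.
The gap between the two covered legs is ILS 40,993.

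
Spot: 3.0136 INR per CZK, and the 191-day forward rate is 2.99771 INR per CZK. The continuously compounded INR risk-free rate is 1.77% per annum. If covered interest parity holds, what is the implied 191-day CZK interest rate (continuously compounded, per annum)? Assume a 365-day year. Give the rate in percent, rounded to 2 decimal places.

T = 191/365 years.
CIP gives F = S · g_INR/g_CZK, so g_INR/g_CZK = 2.99771/3.0136 = 0.9947272.
INR growth factor: e^(0.0177×191/365) = 1.0093052.
That pins the CZK growth at 1.0146553.
Take logs: ln 1.0146553 / (191/365) = 0.027803, so 2.78%.

2.78%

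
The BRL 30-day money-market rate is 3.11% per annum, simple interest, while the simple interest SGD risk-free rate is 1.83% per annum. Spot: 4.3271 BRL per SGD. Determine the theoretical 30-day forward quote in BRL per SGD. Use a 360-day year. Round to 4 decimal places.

4.3317

T = 30/360 years.
BRL growth factor: 1 + 0.0311×30/360 = 1.0025917.
Growth of 1 SGD over T: 1 + 0.0183×30/360 = 1.001525.
So F = 4.3271 × 1.0025917 / 1.001525 = 4.331709 (BRL/SGD).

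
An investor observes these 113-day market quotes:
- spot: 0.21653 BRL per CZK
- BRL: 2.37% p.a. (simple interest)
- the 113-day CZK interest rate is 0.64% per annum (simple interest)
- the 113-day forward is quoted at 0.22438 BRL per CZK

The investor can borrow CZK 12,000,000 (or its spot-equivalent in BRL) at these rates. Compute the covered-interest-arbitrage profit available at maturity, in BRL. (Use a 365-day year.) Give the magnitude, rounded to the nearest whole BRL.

BRL 80,470

T = 113/365 years.
Route A — deposit CZK, sell forward: 12,000,000 × 1.00198137 × 0.22438 = BRL 2,697,894.96.
Route B — convert at spot, deposit BRL: 12,000,000 × 0.21653 × 1.00733726 = BRL 2,617,424.84.
The quoted forward overvalues CZK, so borrow BRL, buy CZK at spot, deposit the CZK at 0.64%, and sell the proceeds forward at 0.22438.
Arbitrage profit = |2,697,894.96 − 2,617,424.84| = BRL 80,470.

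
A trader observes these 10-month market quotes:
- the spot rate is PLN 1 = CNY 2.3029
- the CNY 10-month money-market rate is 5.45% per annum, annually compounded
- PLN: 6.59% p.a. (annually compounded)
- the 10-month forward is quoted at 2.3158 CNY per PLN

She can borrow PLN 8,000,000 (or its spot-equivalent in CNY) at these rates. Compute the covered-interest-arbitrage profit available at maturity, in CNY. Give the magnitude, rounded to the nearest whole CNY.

CNY 282,161

T = 10/12 years.
Invest the PLN and cover forward: 8,000,000 × 1.0546225467 × 2.3158 = CNY 19,538,359.15.
Convert at spot and invest in CNY: 8,000,000 × 2.3029 × 1.0452146463 = CNY 19,256,198.47.
The quoted forward overvalues PLN, so borrow CNY, buy PLN at spot, deposit the PLN at 6.59%, and sell the proceeds forward at 2.3158.
Profit = 19,538,359.15 − 19,256,198.47 = CNY 282,161.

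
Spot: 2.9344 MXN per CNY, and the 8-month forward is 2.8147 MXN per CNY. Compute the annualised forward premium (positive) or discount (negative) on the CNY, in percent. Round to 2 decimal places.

-6.12%

T = 8/12 years.
(F − S)/S = (2.8147 − 2.9344)/2.9344 = -0.0407920.
Annualise by dividing by T: -0.0407920 / (8/12) = -0.061188 → -6.12%.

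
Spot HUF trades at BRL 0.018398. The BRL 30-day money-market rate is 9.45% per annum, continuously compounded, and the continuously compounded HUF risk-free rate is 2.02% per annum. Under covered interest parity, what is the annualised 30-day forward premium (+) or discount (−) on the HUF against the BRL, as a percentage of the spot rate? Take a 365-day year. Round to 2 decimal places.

+7.45%

T = 30/365 years.
No-arbitrage forward: 0.018398 × 1.0077974 / 1.0016617 = 0.018510697 BRL/HUF.
Annualised premium = (F − S)/S × (1/T) = (0.018510697 − 0.018398)/0.018398 ÷ (30/365) = 7.45%.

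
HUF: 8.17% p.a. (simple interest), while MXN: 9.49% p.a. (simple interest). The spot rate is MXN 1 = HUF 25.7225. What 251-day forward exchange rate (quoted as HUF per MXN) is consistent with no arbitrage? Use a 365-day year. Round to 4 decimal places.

T = 251/365 years.
HUF accumulates by 1 + 0.0817×251/365 = 1.05618274.
MXN growth factor: 1 + 0.0949×251/365 = 1.065260.
CIP: F = S · (grow HUF)/(grow MXN) = 25.7225 × 1.05618274/1.065260 = 25.503314 HUF per MXN.

25.5033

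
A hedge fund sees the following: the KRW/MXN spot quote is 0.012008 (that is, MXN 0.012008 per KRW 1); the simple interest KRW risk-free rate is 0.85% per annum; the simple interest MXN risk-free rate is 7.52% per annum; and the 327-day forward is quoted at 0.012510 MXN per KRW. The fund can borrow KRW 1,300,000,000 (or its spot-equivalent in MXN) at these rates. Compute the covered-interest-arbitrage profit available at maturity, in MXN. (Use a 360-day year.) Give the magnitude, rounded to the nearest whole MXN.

MXN 288,130

T = 327/360 years.
Route A — deposit KRW, sell forward: 1,300,000,000 × 1.0077208333 × 0.012510 = MXN 16,388,563.91.
Route B — convert at spot, deposit MXN: 1,300,000,000 × 0.012008 × 1.0683066667 = MXN 16,676,694.39.
The quoted forward undervalues KRW, so borrow KRW, convert to MXN at spot, deposit the MXN at 7.52%, and buy KRW forward at 0.012510 to cover the loan.
Arbitrage profit = |16,388,563.91 − 16,676,694.39| = MXN 288,130.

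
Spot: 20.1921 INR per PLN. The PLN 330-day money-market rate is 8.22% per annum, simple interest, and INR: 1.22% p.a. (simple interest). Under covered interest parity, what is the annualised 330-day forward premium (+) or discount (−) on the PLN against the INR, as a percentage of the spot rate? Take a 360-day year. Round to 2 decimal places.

-6.51%

T = 330/360 years.
F = S · g_INR/g_PLN = 20.1921 × 1.0111833/1.075350 = 18.9872268.
(F − S)/S ÷ T = (18.9872268 − 20.1921)/20.1921/(330/360) = -0.065095 → -6.51%.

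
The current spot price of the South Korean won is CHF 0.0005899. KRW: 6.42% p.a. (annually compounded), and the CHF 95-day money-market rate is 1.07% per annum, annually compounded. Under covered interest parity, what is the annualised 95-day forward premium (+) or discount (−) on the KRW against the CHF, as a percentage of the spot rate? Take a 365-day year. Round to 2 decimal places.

-5.12%

T = 95/365 years.
CIP forward (CHF per KRW) = 0.0005899 × 1.002774/1.016327 = 0.0005820335.
Annualised premium = (F − S)/S × (1/T) = (0.0005820335 − 0.0005899)/0.0005899 ÷ (95/365) = -5.12%.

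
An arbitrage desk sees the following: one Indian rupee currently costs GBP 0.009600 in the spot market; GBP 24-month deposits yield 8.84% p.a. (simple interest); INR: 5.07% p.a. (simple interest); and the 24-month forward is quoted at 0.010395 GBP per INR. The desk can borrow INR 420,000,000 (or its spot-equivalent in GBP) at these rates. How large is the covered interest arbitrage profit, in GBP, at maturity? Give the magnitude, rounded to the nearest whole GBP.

T = 2 years.
Keep in INR, deliver into the forward: 420,000,000·1.101400·0.010395 = GBP 4,808,602.26.
Swap to GBP now, deposit: 420,000,000·0.009600·1.176800 = GBP 4,744,857.60.
The quoted forward overvalues INR, so borrow GBP, buy INR at spot, deposit the INR at 5.07%, and sell the proceeds forward at 0.010395.
Profit = 4,808,602.26 − 4,744,857.60 = GBP 63,745.

GBP 63,745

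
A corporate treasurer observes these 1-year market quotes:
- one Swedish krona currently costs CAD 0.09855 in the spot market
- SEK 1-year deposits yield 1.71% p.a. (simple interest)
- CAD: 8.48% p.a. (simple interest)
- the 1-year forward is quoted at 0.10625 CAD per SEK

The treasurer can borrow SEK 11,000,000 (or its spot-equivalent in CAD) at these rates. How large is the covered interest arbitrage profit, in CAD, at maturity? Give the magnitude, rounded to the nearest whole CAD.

CAD 12,758

T = 1 year.
Keep in SEK, deliver into the forward: 11,000,000·1.017100·0.10625 = CAD 1,188,735.63.
Swap to CAD now, deposit: 11,000,000·0.09855·1.084800 = CAD 1,175,977.44.
The quoted forward overvalues SEK, so borrow CAD, buy SEK at spot, deposit the SEK at 1.71%, and sell the proceeds forward at 0.10625.
Profit = 1,188,735.63 − 1,175,977.44 = CAD 12,758.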